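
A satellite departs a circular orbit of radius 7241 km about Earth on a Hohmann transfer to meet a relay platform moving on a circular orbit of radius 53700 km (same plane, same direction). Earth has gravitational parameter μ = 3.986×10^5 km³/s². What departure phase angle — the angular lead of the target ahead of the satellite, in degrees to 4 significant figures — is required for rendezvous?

φ = 103.1°

Transfer-ellipse semi-major axis a_t = (r₁ + r₂)/2 = (7241 + 53700)/2 = 30470.5 km.
The half-period of the transfer ellipse is t = π√(a_t³/μ) = 26470 s.
The target's mean motion on its circular orbit is ω₂ = √(μ/r₂³) = 5.073×10^-5 rad/s.
Angle swept by the target during transfer: ω₂·t = 1.3428 rad = 76.94°.
The satellite traverses 180° on the transfer ellipse, so the target must lead by 180° − 76.94° = 103.1°.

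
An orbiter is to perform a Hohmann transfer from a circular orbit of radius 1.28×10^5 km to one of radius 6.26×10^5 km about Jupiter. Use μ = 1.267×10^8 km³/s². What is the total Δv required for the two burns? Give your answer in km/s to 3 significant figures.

Δv = 15.0 km/s

The Hohmann ellipse has a_t = (r₁ + r₂)/2 = 3.770×10^5 km.
Circular speed at r₁: v₁ = √(μ/r₁) = √(1.267×10^8/1.280×10^5) = 31.46 km/s.
On the transfer ellipse at r₁, vis-viva equation gives v_p = √[μ(2/r₁ − 1/a_t)] = 40.54 km/s.
First burn Δv₁ = |v_p − v₁| = 9.080 km/s.
At r₂, v₂ = √(μ/r₂) = 14.227 km/s.
Transfer-orbit speed at r₂: v_a = √[μ(2/r₂ − 1/a_t)] = 8.2896 km/s.
Second burn Δv₂ = |v₂ − v_a| = 5.937 km/s.
Total Δv = Δv₁ + Δv₂ = 15.02 km/s.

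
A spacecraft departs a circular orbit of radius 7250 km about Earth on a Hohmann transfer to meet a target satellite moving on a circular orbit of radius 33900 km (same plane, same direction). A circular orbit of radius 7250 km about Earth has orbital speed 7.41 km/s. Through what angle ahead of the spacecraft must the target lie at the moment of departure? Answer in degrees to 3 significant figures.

From the circular-orbit relation v² = μ/r at r = 7250 km: μ = v²r = (7.41)² × 7250 = 3.98084×10^5 km³/s².
The Hohmann ellipse has a_t = (r₁ + r₂)/2 = 20575 km.
Transfer time t = π√(a_t³/μ) = 14695 s.
Target angular speed ω₂ = √(μ/r₂³) = 1.0109×10^-4 rad/s.
Angle swept by the target during transfer: ω₂·t = 1.4855 rad = 85.11°.
The spacecraft traverses 180° on the transfer ellipse, so the target must lead by 180° − 85.11° = 94.9°.

φ = 94.9°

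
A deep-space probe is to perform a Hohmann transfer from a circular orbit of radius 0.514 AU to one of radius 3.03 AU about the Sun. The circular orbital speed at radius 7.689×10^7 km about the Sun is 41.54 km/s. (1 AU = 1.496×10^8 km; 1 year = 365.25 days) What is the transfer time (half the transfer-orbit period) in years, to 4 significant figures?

t = 1.180 years

From the circular-orbit relation v² = μ/r at r = 7.689×10^7 km: μ = v²r = (41.54)² × 7.689×10^7 = 1.32679×10^11 km³/s².
In km: r₁ = 0.514 × 1.496×10^8 = 7.68944×10^7 km; r₂ = 3.03 × 1.496×10^8 = 4.53288×10^8 km.
The Hohmann ellipse has a_t = (r₁ + r₂)/2 = 2.650912×10^8 km.
By Kepler's third law the transfer-orbit period is T = 2π√(a_t³/μ), so t = T/2 = 3.723×10^7 s.
Converting: 3.723×10^7 s ÷ 3.15576×10^7 s/year (365.25 × 86400) = 1.180 years.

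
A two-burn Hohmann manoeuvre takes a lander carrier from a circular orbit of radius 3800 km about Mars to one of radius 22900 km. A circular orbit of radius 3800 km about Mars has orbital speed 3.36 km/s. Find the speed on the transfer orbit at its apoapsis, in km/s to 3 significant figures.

v = 0.730 km/s

From the circular-orbit relation v² = μ/r at r = 3800 km: μ = v²r = (3.36)² × 3800 = 42900.5 km³/s².
Transfer-ellipse semi-major axis a_t = (r₁ + r₂)/2 = (3800 + 22900)/2 = 13350 km.
At apoapsis, r = 22900 km.
From the vis-viva equation, v = √[μ(2/r − 1/a_t)] = 0.7302 km/s.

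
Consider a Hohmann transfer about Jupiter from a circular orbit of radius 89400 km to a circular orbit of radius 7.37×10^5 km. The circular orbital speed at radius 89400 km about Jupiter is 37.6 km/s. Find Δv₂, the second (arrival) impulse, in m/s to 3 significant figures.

Δv₂ = 7000 m/s

From the circular-orbit relation v² = μ/r at r = 89400 km: μ = v²r = (37.6)² × 89400 = 1.26390×10^8 km³/s².
The Hohmann ellipse has a_t = (r₁ + r₂)/2 = 4.132×10^5 km.
On the circular orbit at r = 7.370×10^5 km, v_c = √(μ/r) = 13.0955 km/s.
Vis-viva on the transfer ellipse at r = 7.370×10^5 km gives v_t = √[μ(2/r − 1/a_t)] = 6.09132 km/s.
Δv₂ = |v_t − v_c| = |6.09132 − 13.0955| = 7.004 km/s.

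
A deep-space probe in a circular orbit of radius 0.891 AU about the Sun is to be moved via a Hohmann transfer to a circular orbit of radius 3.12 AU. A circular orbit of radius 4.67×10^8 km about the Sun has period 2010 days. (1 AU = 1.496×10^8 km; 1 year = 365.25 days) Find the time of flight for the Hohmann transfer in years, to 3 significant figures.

From Kepler's third law T² = 4π²r³/μ at r = 4.67×10^8 km, T = 2010 days = 2010 × 86400 s = 1.73664×10^8 s: μ = 4π²r³/T² = 1.33319×10^11 km³/s².
In km: r₁ = 0.891 × 1.496×10^8 = 1.332936×10^8 km; r₂ = 3.12 × 1.496×10^8 = 4.66752×10^8 km.
Transfer-ellipse semi-major axis a_t = (r₁ + r₂)/2 = (1.332936×10^8 + 4.66752×10^8)/2 = 3.000228×10^8 km.
Transfer time t = π√(a_t³/μ) = π√((3.000228×10^8)³ / 1.33319×10^11) = 4.471×10^7 s.
Converting: 4.471×10^7 s ÷ 3.15576×10^7 s/year (365.25 × 86400) = 1.42 years.

t = 1.42 years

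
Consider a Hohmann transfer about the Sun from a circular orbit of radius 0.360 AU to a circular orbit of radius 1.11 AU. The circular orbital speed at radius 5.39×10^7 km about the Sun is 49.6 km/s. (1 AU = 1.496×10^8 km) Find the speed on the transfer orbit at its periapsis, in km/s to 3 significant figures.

From the circular-orbit relation v² = μ/r at r = 5.39×10^7 km: μ = v²r = (49.6)² × 5.39×10^7 = 1.32603×10^11 km³/s².
In km: r₁ = 0.360 × 1.496×10^8 = 5.3856×10^7 km; r₂ = 1.11 × 1.496×10^8 = 1.66056×10^8 km.
Transfer-ellipse semi-major axis a_t = (r₁ + r₂)/2 = (5.3856×10^7 + 1.66056×10^8)/2 = 1.09956×10^8 km.
The periapsis of the transfer ellipse is at r = 5.3856×10^7 km.
Vis-viva: v = √[μ(2/r − 1/a_t)] = √[1.32603×10^11 × (2/5.3856×10^7 − 1/1.09956×10^8)] = 60.98 km/s.

v = 61.0 km/s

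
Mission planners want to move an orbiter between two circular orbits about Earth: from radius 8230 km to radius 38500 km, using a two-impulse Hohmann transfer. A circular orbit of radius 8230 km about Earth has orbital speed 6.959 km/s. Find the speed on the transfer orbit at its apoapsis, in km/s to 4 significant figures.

v = 1.910 km/s

From the circular-orbit relation v² = μ/r at r = 8230 km: μ = v²r = (6.959)² × 8230 = 3.98560×10^5 km³/s².
The Hohmann ellipse has a_t = (r₁ + r₂)/2 = 23365 km.
The apoapsis of the transfer ellipse is at r = 38500 km.
From the vis-viva equation, v = √[μ(2/r − 1/a_t)] = 1.910 km/s.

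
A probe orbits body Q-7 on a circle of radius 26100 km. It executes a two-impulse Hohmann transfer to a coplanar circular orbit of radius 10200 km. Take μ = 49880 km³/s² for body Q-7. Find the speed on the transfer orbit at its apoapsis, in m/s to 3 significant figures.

v = 1040 m/s

Transfer-ellipse semi-major axis a_t = (r₁ + r₂)/2 = (26100 + 10200)/2 = 18150 km.
At apoapsis, r = 26100 km.
Vis-viva: v = √[μ(2/r − 1/a_t)] = √[49880 × (2/26100 − 1/18150)] = 1.036 km/s.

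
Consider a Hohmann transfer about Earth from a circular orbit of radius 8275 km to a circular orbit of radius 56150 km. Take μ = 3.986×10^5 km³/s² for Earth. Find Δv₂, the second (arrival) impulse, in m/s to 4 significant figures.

Semi-major axis of the transfer orbit: a_t = (8275 + 56150)/2 = 32212.5 km.
Circular speed at r = 56150 km: v_c = √(μ/r) = 2.664 km/s.
Vis-viva on the transfer ellipse at r = 56150 km gives v_t = √[μ(2/r − 1/a_t)] = 1.350 km/s.
Δv₂ = |v_t − v_c| = |1.350 − 2.664| = 1.314 km/s.

Δv₂ = 1314 m/s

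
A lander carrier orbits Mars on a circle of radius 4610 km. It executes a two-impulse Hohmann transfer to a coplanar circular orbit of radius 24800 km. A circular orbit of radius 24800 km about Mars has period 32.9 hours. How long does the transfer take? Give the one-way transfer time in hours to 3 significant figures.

t = 7.51 hours

From Kepler's third law T² = 4π²r³/μ at r = 24800 km, T = 32.9 hours = 32.9 × 3600 s = 1.1844×10^5 s: μ = 4π²r³/T² = 42925.8 km³/s².
The Hohmann ellipse has a_t = (r₁ + r₂)/2 = 14705 km.
By Kepler's third law the transfer-orbit period is T = 2π√(a_t³/μ), so t = T/2 = 27040 s.
Converting: 27040 s ÷ 3600 s/hour = 7.51 hours.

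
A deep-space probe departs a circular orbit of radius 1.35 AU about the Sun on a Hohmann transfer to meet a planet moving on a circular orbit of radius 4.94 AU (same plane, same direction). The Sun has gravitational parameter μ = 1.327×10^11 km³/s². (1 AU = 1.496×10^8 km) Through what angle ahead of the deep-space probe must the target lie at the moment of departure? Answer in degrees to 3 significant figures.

In km: r₁ = 1.35 × 1.496×10^8 = 2.0196×10^8 km; r₂ = 4.94 × 1.496×10^8 = 7.39024×10^8 km.
Transfer-ellipse semi-major axis a_t = (r₁ + r₂)/2 = (2.0196×10^8 + 7.39024×10^8)/2 = 4.70492×10^8 km.
Transfer time t = π√(a_t³/μ) = 8.801×10^7 s.
Target angular speed ω₂ = √(μ/r₂³) = 1.813×10^-8 rad/s.
Angle swept by the target during transfer: ω₂·t = 1.596 rad = 91.44°.
The deep-space probe traverses 180° on the transfer ellipse, so the target must lead by 180° − 91.44° = 88.6°.

φ = 88.6°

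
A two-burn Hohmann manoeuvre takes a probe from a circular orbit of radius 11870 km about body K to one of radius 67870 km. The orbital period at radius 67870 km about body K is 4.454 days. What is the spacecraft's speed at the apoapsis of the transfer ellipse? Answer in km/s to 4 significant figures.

From Kepler's third law T² = 4π²r³/μ at r = 67870 km, T = 4.454 days = 4.454 × 86400 s = 3.848256×10^5 s: μ = 4π²r³/T² = 83342.3 km³/s².
Transfer-ellipse semi-major axis a_t = (r₁ + r₂)/2 = (11870 + 67870)/2 = 39870 km.
At apoapsis, r = 67870 km.
Vis-viva: v = √[μ(2/r − 1/a_t)] = √[83342.3 × (2/67870 − 1/39870)] = 0.6046 km/s.

v = 0.6046 km/s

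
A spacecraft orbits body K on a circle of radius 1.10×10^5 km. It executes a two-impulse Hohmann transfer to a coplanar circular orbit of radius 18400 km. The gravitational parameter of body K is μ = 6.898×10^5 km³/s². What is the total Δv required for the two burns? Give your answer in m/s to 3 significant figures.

The Hohmann ellipse has a_t = (r₁ + r₂)/2 = 64200 km.
At r₁ the circular-orbit speed is v₁ = √(μ/r₁) = 2.5042 km/s.
Transfer-orbit speed at r₁ (vis-viva equation): v_a = √[μ(2/r₁ − 1/a_t)] = 1.3406 km/s.
First burn Δv₁ = |v_a − v₁| = 1.1636 km/s.
At r₂, v₂ = √(μ/r₂) = 6.1228 km/s.
Transfer-orbit speed at r₂: v_p = √[μ(2/r₂ − 1/a_t)] = 8.0146 km/s.
Second burn Δv₂ = |v₂ − v_p| = 1.8918 km/s.
Δv = Δv₁ + Δv₂ = 1.1636 + 1.8918 = 3.055 km/s.

Δv = 3060 m/s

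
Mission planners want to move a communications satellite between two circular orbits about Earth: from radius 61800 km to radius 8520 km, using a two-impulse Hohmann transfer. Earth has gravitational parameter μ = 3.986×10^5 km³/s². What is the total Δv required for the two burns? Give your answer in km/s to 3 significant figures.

Transfer-ellipse semi-major axis a_t = (r₁ + r₂)/2 = (61800 + 8520)/2 = 35160 km.
Circular speed at r₁: v₁ = √(μ/r₁) = √(3.986×10^5/61800) = 2.5397 km/s.
On the transfer ellipse at r₁, vis-viva gives v_a = √[μ(2/r₁ − 1/a_t)] = 1.2502 km/s.
First burn Δv₁ = |v_a − v₁| = 1.2895 km/s.
Circular speed at r₂: v₂ = √(μ/r₂) = 6.83989 km/s.
Transfer-orbit speed at r₂: v_p = √[μ(2/r₂ − 1/a_t)] = 9.06815 km/s.
Second burn Δv₂ = |v₂ − v_p| = 2.2283 km/s.
Δv = Δv₁ + Δv₂ = 1.2895 + 2.2283 = 3.518 km/s.

Δv = 3.52 km/s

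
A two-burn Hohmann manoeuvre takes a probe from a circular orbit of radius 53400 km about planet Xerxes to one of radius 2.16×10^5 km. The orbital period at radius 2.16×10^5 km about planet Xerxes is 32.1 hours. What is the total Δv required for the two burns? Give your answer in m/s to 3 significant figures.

From Kepler's third law T² = 4π²r³/μ at r = 2.16×10^5 km, T = 32.1 hours = 32.1 × 3600 s = 1.1556×10^5 s: μ = 4π²r³/T² = 2.97924×10^7 km³/s².
The Hohmann ellipse has a_t = (r₁ + r₂)/2 = 1.347×10^5 km.
At r₁ the circular-orbit speed is v₁ = √(μ/r₁) = 23.62 km/s.
Transfer-orbit speed at r₁ (v² = μ(2/r − 1/a)): v_p = √[μ(2/r₁ − 1/a_t)] = 29.91 km/s.
First burn Δv₁ = |v_p − v₁| = 6.290 km/s.
At r₂, v₂ = √(μ/r₂) = 11.7443 km/s.
Transfer-orbit speed at r₂: v_a = √[μ(2/r₂ − 1/a_t)] = 7.39457 km/s.
Second burn Δv₂ = |v₂ − v_a| = 4.350 km/s.
Total Δv = Δv₁ + Δv₂ = 10.64 km/s.

Δv = 10600 m/s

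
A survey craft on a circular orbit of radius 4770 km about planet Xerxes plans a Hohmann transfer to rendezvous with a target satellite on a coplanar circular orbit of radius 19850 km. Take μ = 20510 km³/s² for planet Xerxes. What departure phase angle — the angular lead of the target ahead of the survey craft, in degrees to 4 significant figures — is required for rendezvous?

φ = 92.09°

The Hohmann ellipse has a_t = (r₁ + r₂)/2 = 12310 km.
The half-period of the transfer ellipse is t = π√(a_t³/μ) = 29960 s.
Target angular speed ω₂ = √(μ/r₂³) = 5.121×10^-5 rad/s.
Angle swept by the target during transfer: ω₂·t = 1.5343 rad = 87.91°.
Arrival is 180° from departure on the ellipse, so φ = 180° − 87.91° = 92.09°.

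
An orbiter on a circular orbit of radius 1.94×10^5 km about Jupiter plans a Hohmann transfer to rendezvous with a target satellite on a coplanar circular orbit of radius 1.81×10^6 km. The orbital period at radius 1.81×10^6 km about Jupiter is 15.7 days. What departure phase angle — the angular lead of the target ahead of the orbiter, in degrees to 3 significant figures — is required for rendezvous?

From Kepler's third law T² = 4π²r³/μ at r = 1.81×10^6 km, T = 15.7 days = 15.7 × 86400 s = 1.35648×10^6 s: μ = 4π²r³/T² = 1.27224×10^8 km³/s².
Semi-major axis of the transfer orbit: a_t = (1.940×10^5 + 1.810×10^6)/2 = 1.002×10^6 km.
The half-period of the transfer ellipse is t = π√(a_t³/μ) = 2.794×10^5 s.
Target angular speed ω₂ = √(μ/r₂³) = 4.632×10^-6 rad/s.
Angle swept by the target during transfer: ω₂·t = 1.294 rad = 74.14°.
The orbiter traverses 180° on the transfer ellipse, so the target must lead by 180° − 74.14° = 106°.

φ = 106°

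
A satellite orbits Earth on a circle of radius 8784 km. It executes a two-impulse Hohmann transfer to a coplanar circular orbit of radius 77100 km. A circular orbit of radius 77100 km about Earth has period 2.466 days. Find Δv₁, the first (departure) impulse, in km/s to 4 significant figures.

From Kepler's third law T² = 4π²r³/μ at r = 77100 km, T = 2.466 days = 2.466 × 86400 s = 2.130624×10^5 s: μ = 4π²r³/T² = 3.98574×10^5 km³/s².
The Hohmann ellipse has a_t = (r₁ + r₂)/2 = 42942 km.
On the circular orbit at r = 8784 km, v_c = √(μ/r) = 6.736 km/s.
Vis-viva on the transfer ellipse at r = 8784 km gives v_t = √[μ(2/r − 1/a_t)] = 9.026 km/s.
Δv₁ = |v_t − v_c| = |9.026 − 6.736| = 2.290 km/s.

Δv₁ = 2.290 km/s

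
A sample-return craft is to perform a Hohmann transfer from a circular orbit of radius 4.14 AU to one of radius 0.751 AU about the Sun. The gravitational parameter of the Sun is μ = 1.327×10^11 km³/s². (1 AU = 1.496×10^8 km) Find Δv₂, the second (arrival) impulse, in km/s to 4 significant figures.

In km: r₁ = 4.14 × 1.496×10^8 = 6.19344×10^8 km; r₂ = 0.751 × 1.496×10^8 = 1.123496×10^8 km.
Transfer-ellipse semi-major axis a_t = (r₁ + r₂)/2 = (6.19344×10^8 + 1.123496×10^8)/2 = 3.658468×10^8 km.
Circular speed at r = 1.123496×10^8 km: v_c = √(μ/r) = 34.37 km/s.
Transfer-orbit speed at the same r (vis-viva, a = a_t): v_t = √[μ(2/r − 1/a_t)] = 44.72 km/s.
Δv₂ = |v_t − v_c| = |44.72 − 34.37| = 10.35 km/s.

Δv₂ = 10.35 km/s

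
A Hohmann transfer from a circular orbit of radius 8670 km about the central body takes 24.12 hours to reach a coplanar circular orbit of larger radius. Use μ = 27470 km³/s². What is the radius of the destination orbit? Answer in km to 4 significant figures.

Transfer time t = 24.12 hours = 86832 s, and t = π√(a_t³/μ).
So a_t = (μ t²/π²)^(1/3) = (27470 × (86832)² / π²)^(1/3) = 27583 km.
Since a_t = (r₁ + r₂)/2, r₂ = 2a_t − r₁ = 2×27583 − 8670 = 46496 km.

r₂ = 46500 km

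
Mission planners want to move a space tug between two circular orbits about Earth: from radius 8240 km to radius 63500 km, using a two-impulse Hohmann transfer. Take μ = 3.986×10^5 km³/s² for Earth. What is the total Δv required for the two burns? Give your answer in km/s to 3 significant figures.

Δv = 3.60 km/s

The Hohmann ellipse has a_t = (r₁ + r₂)/2 = 35870 km.
At r₁ the circular-orbit speed is v₁ = √(μ/r₁) = 6.9551 km/s.
On the transfer ellipse at r₁, vis-viva equation gives v_p = √[μ(2/r₁ − 1/a_t)] = 9.2539 km/s.
First burn Δv₁ = |v_p − v₁| = 2.2988 km/s.
Circular speed at r₂: v₂ = √(μ/r₂) = 2.5054 km/s.
Transfer-orbit speed at r₂: v_a = √[μ(2/r₂ − 1/a_t)] = 1.2008 km/s.
Second burn Δv₂ = |v₂ − v_a| = 1.3046 km/s.
Δv = Δv₁ + Δv₂ = 2.2988 + 1.3046 = 3.603 km/s.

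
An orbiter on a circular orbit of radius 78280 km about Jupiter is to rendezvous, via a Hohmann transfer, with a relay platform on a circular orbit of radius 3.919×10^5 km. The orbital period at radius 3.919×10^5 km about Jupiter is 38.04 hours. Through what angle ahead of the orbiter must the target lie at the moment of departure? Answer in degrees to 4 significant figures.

From Kepler's third law T² = 4π²r³/μ at r = 3.919×10^5 km, T = 38.04 hours = 38.04 × 3600 s = 1.36944×10^5 s: μ = 4π²r³/T² = 1.26707×10^8 km³/s².
The Hohmann ellipse has a_t = (r₁ + r₂)/2 = 2.3509×10^5 km.
The half-period of the transfer ellipse is t = π√(a_t³/μ) = 31813 s.
The target's mean motion on its circular orbit is ω₂ = √(μ/r₂³) = 4.5881×10^-5 rad/s.
Angle swept by the target during transfer: ω₂·t = 1.4596 rad = 83.63°.
Arrival is 180° from departure on the ellipse, so φ = 180° − 83.63° = 96.37°.

φ = 96.37°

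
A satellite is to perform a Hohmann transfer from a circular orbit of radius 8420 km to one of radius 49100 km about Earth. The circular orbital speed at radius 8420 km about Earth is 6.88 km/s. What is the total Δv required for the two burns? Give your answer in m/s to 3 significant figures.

From the circular-orbit relation v² = μ/r at r = 8420 km: μ = v²r = (6.88)² × 8420 = 3.98556×10^5 km³/s².
Transfer-ellipse semi-major axis a_t = (r₁ + r₂)/2 = (8420 + 49100)/2 = 28760 km.
At r₁ the circular-orbit speed is v₁ = √(μ/r₁) = 6.8800 km/s.
On the transfer ellipse at r₁, v² = μ(2/r − 1/a) gives v_p = √[μ(2/r₁ − 1/a_t)] = 8.9895 km/s.
First burn Δv₁ = |v_p − v₁| = 2.1095 km/s.
At r₂, v₂ = √(μ/r₂) = 2.8491 km/s.
Transfer-orbit speed at r₂: v_a = √[μ(2/r₂ − 1/a_t)] = 1.5416 km/s.
Second burn Δv₂ = |v₂ − v_a| = 1.3075 km/s.
Total Δv = Δv₁ + Δv₂ = 3.417 km/s.

Δv = 3420 m/s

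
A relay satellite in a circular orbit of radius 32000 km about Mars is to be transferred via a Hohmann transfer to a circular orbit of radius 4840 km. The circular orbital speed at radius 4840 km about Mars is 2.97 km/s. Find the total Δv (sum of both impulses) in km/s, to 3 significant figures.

From the circular-orbit relation v² = μ/r at r = 4840 km: μ = v²r = (2.97)² × 4840 = 42693.2 km³/s².
Transfer-ellipse semi-major axis a_t = (r₁ + r₂)/2 = (32000 + 4840)/2 = 18420 km.
Circular speed at r₁: v₁ = √(μ/r₁) = √(42693.2/32000) = 1.1551 km/s.
Transfer-orbit speed at r₁ (v² = μ(2/r − 1/a)): v_a = √[μ(2/r₁ − 1/a_t)] = 0.59208 km/s.
First burn Δv₁ = |v_a − v₁| = 0.5630 km/s.
At r₂, v₂ = √(μ/r₂) = 2.9700 km/s.
Transfer-orbit speed at r₂: v_p = √[μ(2/r₂ − 1/a_t)] = 3.9146 km/s.
Second burn Δv₂ = |v₂ − v_p| = 0.9446 km/s.
Δv = Δv₁ + Δv₂ = 0.5630 + 0.9446 = 1.508 km/s.

Δv = 1.51 km/s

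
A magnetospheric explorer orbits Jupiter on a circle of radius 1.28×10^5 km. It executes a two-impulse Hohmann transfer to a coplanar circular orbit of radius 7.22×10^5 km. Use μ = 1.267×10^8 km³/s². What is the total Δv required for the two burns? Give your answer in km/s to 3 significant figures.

Semi-major axis of the transfer orbit: a_t = (1.280×10^5 + 7.220×10^5)/2 = 4.250×10^5 km.
At r₁ the circular-orbit speed is v₁ = √(μ/r₁) = 31.462 km/s.
Transfer-orbit speed at r₁ (vis-viva equation): v_p = √[μ(2/r₁ − 1/a_t)] = 41.007 km/s.
First burn Δv₁ = |v_p − v₁| = 9.545 km/s.
At r₂, v₂ = √(μ/r₂) = 13.247 km/s.
Transfer-orbit speed at r₂: v_a = √[μ(2/r₂ − 1/a_t)] = 7.2699 km/s.
Second burn Δv₂ = |v₂ − v_a| = 5.977 km/s.
Δv = Δv₁ + Δv₂ = 9.545 + 5.977 = 15.52 km/s.

Δv = 15.5 km/s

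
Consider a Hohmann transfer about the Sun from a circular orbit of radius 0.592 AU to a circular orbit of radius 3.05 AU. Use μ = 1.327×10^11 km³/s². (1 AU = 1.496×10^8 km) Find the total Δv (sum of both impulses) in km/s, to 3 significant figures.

In km: r₁ = 0.592 × 1.496×10^8 = 8.85632×10^7 km; r₂ = 3.05 × 1.496×10^8 = 4.5628×10^8 km.
The Hohmann ellipse has a_t = (r₁ + r₂)/2 = 2.724216×10^8 km.
At r₁ the circular-orbit speed is v₁ = √(μ/r₁) = 38.71 km/s.
Transfer-orbit speed at r₁ (vis-viva): v_p = √[μ(2/r₁ − 1/a_t)] = 50.10 km/s.
First burn Δv₁ = |v_p − v₁| = 11.39 km/s.
At r₂, v₂ = √(μ/r₂) = 17.054 km/s.
Transfer-orbit speed at r₂: v_a = √[μ(2/r₂ − 1/a_t)] = 9.7236 km/s.
Second burn Δv₂ = |v₂ − v_a| = 7.330 km/s.
Total Δv = Δv₁ + Δv₂ = 18.72 km/s.

Δv = 18.7 km/s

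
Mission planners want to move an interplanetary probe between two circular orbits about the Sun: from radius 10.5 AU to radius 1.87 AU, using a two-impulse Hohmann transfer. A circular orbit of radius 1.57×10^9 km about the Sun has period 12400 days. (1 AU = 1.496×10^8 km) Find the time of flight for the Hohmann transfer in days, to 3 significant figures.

From Kepler's third law T² = 4π²r³/μ at r = 1.57×10^9 km, T = 12400 days = 12400 × 86400 s = 1.07136×10^9 s: μ = 4π²r³/T² = 1.33103×10^11 km³/s².
In km: r₁ = 10.5 × 1.496×10^8 = 1.5708×10^9 km; r₂ = 1.87 × 1.496×10^8 = 2.79752×10^8 km.
Semi-major axis of the transfer orbit: a_t = (1.5708×10^9 + 2.79752×10^8)/2 = 9.25276×10^8 km.
By Kepler's third law the transfer-orbit period is T = 2π√(a_t³/μ), so t = T/2 = 2.424×10^8 s.
Converting: 2.424×10^8 s ÷ 86400 s/day = 2810 days.

t = 2810 days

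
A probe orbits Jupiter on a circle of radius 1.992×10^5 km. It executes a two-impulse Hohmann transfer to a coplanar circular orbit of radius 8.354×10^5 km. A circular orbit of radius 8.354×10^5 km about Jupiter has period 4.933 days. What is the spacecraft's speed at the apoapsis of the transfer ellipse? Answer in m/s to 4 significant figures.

v = 7642 m/s

From Kepler's third law T² = 4π²r³/μ at r = 8.354×10^5 km, T = 4.933 days = 4.933 × 86400 s = 4.262112×10^5 s: μ = 4π²r³/T² = 1.26705×10^8 km³/s².
The Hohmann ellipse has a_t = (r₁ + r₂)/2 = 5.173×10^5 km.
At apoapsis, r = 8.354×10^5 km.
From the vis-viva equation, v = √[μ(2/r − 1/a_t)] = 7.642 km/s.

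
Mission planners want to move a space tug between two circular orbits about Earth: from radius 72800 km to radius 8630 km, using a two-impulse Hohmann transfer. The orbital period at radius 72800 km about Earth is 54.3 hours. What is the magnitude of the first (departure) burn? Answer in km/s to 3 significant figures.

Δv₁ = 1.26 km/s

From Kepler's third law T² = 4π²r³/μ at r = 72800 km, T = 54.3 hours = 54.3 × 3600 s = 1.9548×10^5 s: μ = 4π²r³/T² = 3.98611×10^5 km³/s².
Transfer-ellipse semi-major axis a_t = (r₁ + r₂)/2 = (72800 + 8630)/2 = 40715 km.
On the circular orbit at r = 72800 km, v_c = √(μ/r) = 2.340 km/s.
Vis-viva on the transfer ellipse at r = 72800 km gives v_t = √[μ(2/r − 1/a_t)] = 1.077 km/s.
Δv₁ = |v_t − v_c| = |1.077 − 2.340| = 1.263 km/s.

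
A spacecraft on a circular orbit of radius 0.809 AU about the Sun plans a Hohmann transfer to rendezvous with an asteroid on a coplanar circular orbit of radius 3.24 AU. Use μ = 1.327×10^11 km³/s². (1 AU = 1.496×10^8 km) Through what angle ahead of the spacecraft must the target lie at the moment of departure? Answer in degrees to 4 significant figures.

In km: r₁ = 0.809 × 1.496×10^8 = 1.210264×10^8 km; r₂ = 3.24 × 1.496×10^8 = 4.84704×10^8 km.
The Hohmann ellipse has a_t = (r₁ + r₂)/2 = 3.028652×10^8 km.
Transfer time t = π√(a_t³/μ) = 4.5456×10^7 s.
Target angular speed ω₂ = √(μ/r₂³) = 3.4137×10^-8 rad/s.
Angle swept by the target during transfer: ω₂·t = 1.5517 rad = 88.91°.
The spacecraft traverses 180° on the transfer ellipse, so the target must lead by 180° − 88.91° = 91.09°.

φ = 91.09°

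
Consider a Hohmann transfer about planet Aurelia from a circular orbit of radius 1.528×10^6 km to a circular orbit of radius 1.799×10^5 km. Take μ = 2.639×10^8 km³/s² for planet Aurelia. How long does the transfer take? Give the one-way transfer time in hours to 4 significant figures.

Transfer-ellipse semi-major axis a_t = (r₁ + r₂)/2 = (1.528×10^6 + 1.799×10^5)/2 = 8.5395×10^5 km.
Half the transfer-orbit period gives t = π√(a_t³/μ) = 1.526×10^5 s.
Converting: 1.526×10^5 s ÷ 3600 s/hour = 42.39 hours.

t = 42.39 hours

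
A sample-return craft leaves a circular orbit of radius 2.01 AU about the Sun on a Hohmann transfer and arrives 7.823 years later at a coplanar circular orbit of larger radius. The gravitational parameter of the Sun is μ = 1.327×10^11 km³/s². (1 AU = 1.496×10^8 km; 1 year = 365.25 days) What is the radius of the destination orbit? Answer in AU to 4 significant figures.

In km: r₁ = 2.01 × 1.496×10^8 = 3.00696×10^8 km.
Transfer time t = 7.823 years × 365.25 × 86400 s = 2.468751048×10^8 s, and t = π√(a_t³/μ).
So a_t = (μ t²/π²)^(1/3) = (1.327×10^11 × (2.468751048×10^8)² / π²)^(1/3) = 9.3578×10^8 km.
Since a_t = (r₁ + r₂)/2, r₂ = 2a_t − r₁ = 2×9.3578×10^8 − 3.00696×10^8 = 1.570864×10^9 km.
In AU: r₂ = 1.570864×10^9 / 1.496×10^8 = 10.50 AU.

r₂ = 10.50 AU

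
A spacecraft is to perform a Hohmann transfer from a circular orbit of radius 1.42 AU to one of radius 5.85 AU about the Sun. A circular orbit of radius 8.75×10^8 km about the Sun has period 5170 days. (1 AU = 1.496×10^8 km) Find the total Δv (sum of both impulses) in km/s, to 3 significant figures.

Δv = 11.3 km/s

From Kepler's third law T² = 4π²r³/μ at r = 8.75×10^8 km, T = 5170 days = 5170 × 86400 s = 4.46688×10^8 s: μ = 4π²r³/T² = 1.32549×10^11 km³/s².
In km: r₁ = 1.42 × 1.496×10^8 = 2.12432×10^8 km; r₂ = 5.85 × 1.496×10^8 = 8.7516×10^8 km.
The Hohmann ellipse has a_t = (r₁ + r₂)/2 = 5.43796×10^8 km.
Circular speed at r₁: v₁ = √(μ/r₁) = √(1.32549×10^11/2.12432×10^8) = 24.9792 km/s.
Transfer-orbit speed at r₁ (vis-viva equation): v_p = √[μ(2/r₁ − 1/a_t)] = 31.6886 km/s.
First burn Δv₁ = |v_p − v₁| = 6.709 km/s.
Circular speed at r₂: v₂ = √(μ/r₂) = 12.307 km/s.
Transfer-orbit speed at r₂: v_a = √[μ(2/r₂ − 1/a_t)] = 7.6919 km/s.
Second burn Δv₂ = |v₂ − v_a| = 4.615 km/s.
Δv = Δv₁ + Δv₂ = 6.709 + 4.615 = 11.32 km/s.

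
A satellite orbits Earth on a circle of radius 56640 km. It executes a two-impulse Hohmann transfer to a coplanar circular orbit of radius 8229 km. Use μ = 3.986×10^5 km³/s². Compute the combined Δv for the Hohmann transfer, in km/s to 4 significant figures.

Δv = 3.554 km/s

Transfer-ellipse semi-major axis a_t = (r₁ + r₂)/2 = (56640 + 8229)/2 = 32434.5 km.
At r₁ the circular-orbit speed is v₁ = √(μ/r₁) = 2.653 km/s.
On the transfer ellipse at r₁, v² = μ(2/r − 1/a) gives v_a = √[μ(2/r₁ − 1/a_t)] = 1.336 km/s.
First burn Δv₁ = |v_a − v₁| = 1.317 km/s.
Circular speed at r₂: v₂ = √(μ/r₂) = 6.960 km/s.
Transfer-orbit speed at r₂: v_p = √[μ(2/r₂ − 1/a_t)] = 9.197 km/s.
Second burn Δv₂ = |v₂ − v_p| = 2.237 km/s.
Total Δv = Δv₁ + Δv₂ = 3.554 km/s.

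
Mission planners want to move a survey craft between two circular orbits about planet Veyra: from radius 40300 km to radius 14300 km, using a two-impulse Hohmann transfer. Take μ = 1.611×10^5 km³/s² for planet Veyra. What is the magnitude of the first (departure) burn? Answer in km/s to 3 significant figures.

The Hohmann ellipse has a_t = (r₁ + r₂)/2 = 27300 km.
Circular speed at r = 40300 km: v_c = √(μ/r) = 1.99938 km/s.
Transfer-orbit speed at the same r (vis-viva, a = a_t): v_t = √[μ(2/r − 1/a_t)] = 1.44704 km/s.
Δv₁ = |v_t − v_c| = |1.44704 − 1.99938| = 0.5523 km/s.

Δv₁ = 0.552 km/s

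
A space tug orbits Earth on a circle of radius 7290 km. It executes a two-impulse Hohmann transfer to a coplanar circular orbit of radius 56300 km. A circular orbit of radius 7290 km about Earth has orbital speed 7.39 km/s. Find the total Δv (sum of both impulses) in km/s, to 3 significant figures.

From the circular-orbit relation v² = μ/r at r = 7290 km: μ = v²r = (7.39)² × 7290 = 3.98122×10^5 km³/s².
Semi-major axis of the transfer orbit: a_t = (7290 + 56300)/2 = 31795 km.
Circular speed at r₁: v₁ = √(μ/r₁) = √(3.98122×10^5/7290) = 7.390 km/s.
Transfer-orbit speed at r₁ (v² = μ(2/r − 1/a)): v_p = √[μ(2/r₁ − 1/a_t)] = 9.834 km/s.
First burn Δv₁ = |v_p − v₁| = 2.444 km/s.
At r₂, v₂ = √(μ/r₂) = 2.659 km/s.
Transfer-orbit speed at r₂: v_a = √[μ(2/r₂ − 1/a_t)] = 1.273 km/s.
Second burn Δv₂ = |v₂ − v_a| = 1.386 km/s.
Total Δv = Δv₁ + Δv₂ = 3.830 km/s.

Δv = 3.83 km/s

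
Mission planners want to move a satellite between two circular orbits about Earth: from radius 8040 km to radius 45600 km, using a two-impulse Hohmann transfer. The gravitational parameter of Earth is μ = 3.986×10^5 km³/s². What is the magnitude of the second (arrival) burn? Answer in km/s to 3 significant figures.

The Hohmann ellipse has a_t = (r₁ + r₂)/2 = 26820 km.
On the circular orbit at r = 45600 km, v_c = √(μ/r) = 2.957 km/s.
Transfer-orbit speed at the same r (vis-viva, a = a_t): v_t = √[μ(2/r − 1/a_t)] = 1.619 km/s.
Δv₂ = |v_t − v_c| = |1.619 − 2.957| = 1.338 km/s.

Δv₂ = 1.34 km/s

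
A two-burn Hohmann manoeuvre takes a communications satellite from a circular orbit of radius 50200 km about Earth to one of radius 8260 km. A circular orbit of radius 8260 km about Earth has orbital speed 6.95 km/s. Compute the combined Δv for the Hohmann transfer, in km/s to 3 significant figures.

From the circular-orbit relation v² = μ/r at r = 8260 km: μ = v²r = (6.95)² × 8260 = 3.98979×10^5 km³/s².
The Hohmann ellipse has a_t = (r₁ + r₂)/2 = 29230 km.
At r₁ the circular-orbit speed is v₁ = √(μ/r₁) = 2.8192 km/s.
On the transfer ellipse at r₁, vis-viva equation gives v_a = √[μ(2/r₁ − 1/a_t)] = 1.4986 km/s.
First burn Δv₁ = |v_a − v₁| = 1.321 km/s.
At r₂, v₂ = √(μ/r₂) = 6.950 km/s.
Transfer-orbit speed at r₂: v_p = √[μ(2/r₂ − 1/a_t)] = 9.108 km/s.
Second burn Δv₂ = |v₂ − v_p| = 2.158 km/s.
Total Δv = Δv₁ + Δv₂ = 3.479 km/s.

Δv = 3.48 km/s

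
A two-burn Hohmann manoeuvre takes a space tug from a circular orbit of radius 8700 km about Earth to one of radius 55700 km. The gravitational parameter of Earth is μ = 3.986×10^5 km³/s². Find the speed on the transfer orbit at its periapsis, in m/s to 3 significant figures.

Semi-major axis of the transfer orbit: a_t = (8700 + 55700)/2 = 32200 km.
The periapsis of the transfer ellipse is at r = 8700 km.
From the vis-viva equation, v = √[μ(2/r − 1/a_t)] = 8.902 km/s.

v = 8900 m/s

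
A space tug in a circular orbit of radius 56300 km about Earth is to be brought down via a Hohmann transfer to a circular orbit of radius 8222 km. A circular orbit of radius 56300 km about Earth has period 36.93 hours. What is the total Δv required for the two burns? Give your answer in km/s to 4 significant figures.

Δv = 3.553 km/s

From Kepler's third law T² = 4π²r³/μ at r = 56300 km, T = 36.93 hours = 36.93 × 3600 s = 1.32948×10^5 s: μ = 4π²r³/T² = 3.98585×10^5 km³/s².
Semi-major axis of the transfer orbit: a_t = (56300 + 8222)/2 = 32261 km.
At r₁ the circular-orbit speed is v₁ = √(μ/r₁) = 2.661 km/s.
Transfer-orbit speed at r₁ (vis-viva): v_a = √[μ(2/r₁ − 1/a_t)] = 1.343 km/s.
First burn Δv₁ = |v_a − v₁| = 1.318 km/s.
Circular speed at r₂: v₂ = √(μ/r₂) = 6.963 km/s.
Transfer-orbit speed at r₂: v_p = √[μ(2/r₂ − 1/a_t)] = 9.198 km/s.
Second burn Δv₂ = |v₂ − v_p| = 2.235 km/s.
Total Δv = Δv₁ + Δv₂ = 3.553 km/s.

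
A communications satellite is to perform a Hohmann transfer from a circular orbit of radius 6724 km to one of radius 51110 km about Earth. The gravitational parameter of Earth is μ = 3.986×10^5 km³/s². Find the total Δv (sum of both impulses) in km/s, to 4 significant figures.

Δv = 3.983 km/s

Transfer-ellipse semi-major axis a_t = (r₁ + r₂)/2 = (6724 + 51110)/2 = 28917 km.
Circular speed at r₁: v₁ = √(μ/r₁) = √(3.986×10^5/6724) = 7.6994 km/s.
Transfer-orbit speed at r₁ (vis-viva): v_p = √[μ(2/r₁ − 1/a_t)] = 10.236 km/s.
First burn Δv₁ = |v_p − v₁| = 2.537 km/s.
At r₂, v₂ = √(μ/r₂) = 2.793 km/s.
Transfer-orbit speed at r₂: v_a = √[μ(2/r₂ − 1/a_t)] = 1.347 km/s.
Second burn Δv₂ = |v₂ − v_a| = 1.446 km/s.
Δv = Δv₁ + Δv₂ = 2.537 + 1.446 = 3.983 km/s.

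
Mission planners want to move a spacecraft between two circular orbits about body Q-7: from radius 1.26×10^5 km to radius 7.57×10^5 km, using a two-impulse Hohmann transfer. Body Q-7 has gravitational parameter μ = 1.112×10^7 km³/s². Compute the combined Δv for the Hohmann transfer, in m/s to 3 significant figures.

Δv = 4690 m/s

Semi-major axis of the transfer orbit: a_t = (1.260×10^5 + 7.570×10^5)/2 = 4.415×10^5 km.
At r₁ the circular-orbit speed is v₁ = √(μ/r₁) = 9.3944 km/s.
Transfer-orbit speed at r₁ (vis-viva equation): v_p = √[μ(2/r₁ − 1/a_t)] = 12.301 km/s.
First burn Δv₁ = |v_p − v₁| = 2.907 km/s.
At r₂, v₂ = √(μ/r₂) = 3.833 km/s.
Transfer-orbit speed at r₂: v_a = √[μ(2/r₂ − 1/a_t)] = 2.048 km/s.
Second burn Δv₂ = |v₂ − v_a| = 1.785 km/s.
Δv = Δv₁ + Δv₂ = 2.907 + 1.785 = 4.692 km/s.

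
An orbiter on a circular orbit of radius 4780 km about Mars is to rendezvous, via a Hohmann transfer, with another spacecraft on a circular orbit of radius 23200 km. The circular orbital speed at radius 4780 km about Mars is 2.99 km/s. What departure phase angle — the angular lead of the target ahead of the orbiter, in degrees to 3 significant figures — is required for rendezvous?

φ = 95.7°

From the circular-orbit relation v² = μ/r at r = 4780 km: μ = v²r = (2.99)² × 4780 = 42733.7 km³/s².
Transfer-ellipse semi-major axis a_t = (r₁ + r₂)/2 = (4780 + 23200)/2 = 13990 km.
Transfer time t = π√(a_t³/μ) = 25147 s.
Target angular speed ω₂ = √(μ/r₂³) = 5.8500×10^-5 rad/s.
Angle swept by the target during transfer: ω₂·t = 1.4711 rad = 84.29°.
Arrival is 180° from departure on the ellipse, so φ = 180° − 84.29° = 95.7°.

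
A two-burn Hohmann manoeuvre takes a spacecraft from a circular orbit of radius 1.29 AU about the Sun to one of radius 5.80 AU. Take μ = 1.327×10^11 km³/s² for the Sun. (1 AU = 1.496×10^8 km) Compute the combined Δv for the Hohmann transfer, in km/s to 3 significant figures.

Δv = 12.2 km/s

In km: r₁ = 1.29 × 1.496×10^8 = 1.92984×10^8 km; r₂ = 5.80 × 1.496×10^8 = 8.6768×10^8 km.
Transfer-ellipse semi-major axis a_t = (r₁ + r₂)/2 = (1.92984×10^8 + 8.6768×10^8)/2 = 5.30332×10^8 km.
At r₁ the circular-orbit speed is v₁ = √(μ/r₁) = 26.2225 km/s.
On the transfer ellipse at r₁, v² = μ(2/r − 1/a) gives v_p = √[μ(2/r₁ − 1/a_t)] = 33.5414 km/s.
First burn Δv₁ = |v_p − v₁| = 7.319 km/s.
At r₂, v₂ = √(μ/r₂) = 12.367 km/s.
Transfer-orbit speed at r₂: v_a = √[μ(2/r₂ − 1/a_t)] = 7.4601 km/s.
Second burn Δv₂ = |v₂ − v_a| = 4.907 km/s.
Δv = Δv₁ + Δv₂ = 7.319 + 4.907 = 12.23 km/s.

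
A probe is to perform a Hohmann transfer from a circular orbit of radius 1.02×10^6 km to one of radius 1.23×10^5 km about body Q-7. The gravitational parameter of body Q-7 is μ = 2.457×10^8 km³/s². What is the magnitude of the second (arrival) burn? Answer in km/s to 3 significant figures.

Δv₂ = 15.0 km/s

Transfer-ellipse semi-major axis a_t = (r₁ + r₂)/2 = (1.020×10^6 + 1.230×10^5)/2 = 5.715×10^5 km.
Circular speed at r = 1.230×10^5 km: v_c = √(μ/r) = 44.69 km/s.
Vis-viva on the transfer ellipse at r = 1.230×10^5 km gives v_t = √[μ(2/r − 1/a_t)] = 59.71 km/s.
Δv₂ = |v_t − v_c| = |59.71 − 44.69| = 15.02 km/s.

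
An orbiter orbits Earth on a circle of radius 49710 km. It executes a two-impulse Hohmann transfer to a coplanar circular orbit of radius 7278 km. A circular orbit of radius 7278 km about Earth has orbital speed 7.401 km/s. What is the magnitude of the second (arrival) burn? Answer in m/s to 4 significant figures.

Δv₂ = 2374 m/s

From the circular-orbit relation v² = μ/r at r = 7278 km: μ = v²r = (7.401)² × 7278 = 3.98651×10^5 km³/s².
Transfer-ellipse semi-major axis a_t = (r₁ + r₂)/2 = (49710 + 7278)/2 = 28494 km.
Circular speed at r = 7278 km: v_c = √(μ/r) = 7.401 km/s.
Transfer-orbit speed at the same r (vis-viva, a = a_t): v_t = √[μ(2/r − 1/a_t)] = 9.775 km/s.
Δv₂ = |v_t − v_c| = |9.775 − 7.401| = 2.374 km/s.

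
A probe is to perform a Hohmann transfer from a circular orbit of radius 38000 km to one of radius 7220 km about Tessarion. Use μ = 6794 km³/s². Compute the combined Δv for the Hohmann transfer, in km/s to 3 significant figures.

The Hohmann ellipse has a_t = (r₁ + r₂)/2 = 22610 km.
At r₁ the circular-orbit speed is v₁ = √(μ/r₁) = 0.4228 km/s.
On the transfer ellipse at r₁, v² = μ(2/r − 1/a) gives v_a = √[μ(2/r₁ − 1/a_t)] = 0.2389 km/s.
First burn Δv₁ = |v_a − v₁| = 0.1839 km/s.
At r₂, v₂ = √(μ/r₂) = 0.970050 km/s.
Transfer-orbit speed at r₂: v_p = √[μ(2/r₂ − 1/a_t)] = 1.25758 km/s.
Second burn Δv₂ = |v₂ − v_p| = 0.2875 km/s.
Total Δv = Δv₁ + Δv₂ = 0.4714 km/s.

Δv = 0.471 km/s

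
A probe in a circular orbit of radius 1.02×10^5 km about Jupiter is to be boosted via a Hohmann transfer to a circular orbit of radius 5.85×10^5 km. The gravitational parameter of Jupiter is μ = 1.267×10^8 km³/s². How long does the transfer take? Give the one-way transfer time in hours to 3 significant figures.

t = 15.6 hours

The Hohmann ellipse has a_t = (r₁ + r₂)/2 = 3.435×10^5 km.
Half the transfer-orbit period gives t = π√(a_t³/μ) = 56190 s.
Converting: 56190 s ÷ 3600 s/hour = 15.6 hours.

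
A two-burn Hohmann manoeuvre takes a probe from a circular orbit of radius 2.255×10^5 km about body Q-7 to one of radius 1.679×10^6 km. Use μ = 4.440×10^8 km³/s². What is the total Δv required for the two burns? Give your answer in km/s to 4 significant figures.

Semi-major axis of the transfer orbit: a_t = (2.255×10^5 + 1.679×10^6)/2 = 9.5225×10^5 km.
At r₁ the circular-orbit speed is v₁ = √(μ/r₁) = 44.37 km/s.
On the transfer ellipse at r₁, v² = μ(2/r − 1/a) gives v_p = √[μ(2/r₁ − 1/a_t)] = 58.92 km/s.
First burn Δv₁ = |v_p − v₁| = 14.55 km/s.
At r₂, v₂ = √(μ/r₂) = 16.2617 km/s.
Transfer-orbit speed at r₂: v_a = √[μ(2/r₂ − 1/a_t)] = 7.91341 km/s.
Second burn Δv₂ = |v₂ − v_a| = 8.348 km/s.
Total Δv = Δv₁ + Δv₂ = 22.90 km/s.

Δv = 22.90 km/s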